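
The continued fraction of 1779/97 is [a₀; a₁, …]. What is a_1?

1779 = 18·97 + 33   →  a_0 = 18
97 = 2·33 + 31   →  a_1 = 2

2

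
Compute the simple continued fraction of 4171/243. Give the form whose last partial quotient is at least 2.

[17; 6, 13, 3]

4171 = 17*243 + 40
243 = 6*40 + 3
40 = 13*3 + 1
3 = 3*1 + 0  (stop)
So 4171/243 = [17; 6, 13, 3].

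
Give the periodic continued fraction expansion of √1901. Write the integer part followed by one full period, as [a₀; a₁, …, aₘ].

[43; 1, 1, 1, 1, 86]

a₀ = ⌊√1901⌋ = 43.
With m₀=0, d₀=1 and mₖ₊₁ = dₖaₖ − mₖ, dₖ₊₁ = (n − mₖ₊₁²)/dₖ, aₖ₊₁ = ⌊(a₀+mₖ₊₁)/dₖ₊₁⌋:
  k=1: m=43, d=52, a=1
  k=2: m=9, d=35, a=1
  k=3: m=26, d=35, a=1
  k=4: m=9, d=52, a=1
  k=5: m=43, d=1, a=86
d=1 and a=2a₀=86 at k=5, so the next step gives (m, d) = (43, 52) again — its k=1 value — and the period has length 5.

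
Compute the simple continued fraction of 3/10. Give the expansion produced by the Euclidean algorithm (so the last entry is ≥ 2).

3 = 0*10 + 3
10 = 3*3 + 1
3 = 3*1 + 0  (stop)
So 3/10 = [0; 3, 3].

[0; 3, 3]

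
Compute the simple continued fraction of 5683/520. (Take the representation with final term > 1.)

5683 = 10·520 + 483
520 = 1·483 + 37
483 = 13·37 + 2
37 = 18·2 + 1
2 = 2·1 + 0  (stop)
So 5683/520 = [10; 1, 13, 18, 2].

[10; 1, 13, 18, 2]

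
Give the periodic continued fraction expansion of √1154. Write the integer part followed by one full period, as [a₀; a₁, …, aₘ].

[33; 1, 32, 1, 66]

a₀ = ⌊√1154⌋ = 33.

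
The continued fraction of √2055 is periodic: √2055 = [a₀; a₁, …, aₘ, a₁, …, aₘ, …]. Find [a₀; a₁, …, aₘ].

a₀ = ⌊√2055⌋ = 45.
With m₀=0, d₀=1 and mₖ₊₁ = dₖaₖ − mₖ, dₖ₊₁ = (n − mₖ₊₁²)/dₖ, aₖ₊₁ = ⌊(a₀+mₖ₊₁)/dₖ₊₁⌋:
  k=1: m=45, d=30, a=3
  k=2: m=45, d=1, a=90
d=1 and a=2a₀=90 at k=2, so the next step gives (m, d) = (45, 30) again — its k=1 value — and the period has length 2.

[45; 3, 90]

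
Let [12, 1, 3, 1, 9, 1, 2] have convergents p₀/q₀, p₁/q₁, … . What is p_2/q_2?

Using pₖ = aₖpₖ₋₁ + pₖ₋₂, qₖ = aₖqₖ₋₁ + qₖ₋₂ (with p₋₁=1, p₋₂=0, q₋₁=0, q₋₂=1):
  k=0: a=12, p=12, q=1
  k=1: a=1, p=13, q=1
  k=2: a=3, p=51, q=4

51/4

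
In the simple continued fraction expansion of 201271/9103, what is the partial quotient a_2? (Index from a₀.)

201271 = 22·9103 + 1005   →  a_0 = 22
9103 = 9·1005 + 58   →  a_1 = 9
1005 = 17·58 + 19   →  a_2 = 17

17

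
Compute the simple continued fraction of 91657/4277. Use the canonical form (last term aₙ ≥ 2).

91657 = 21*4277 + 1840
4277 = 2*1840 + 597
1840 = 3*597 + 49
597 = 12*49 + 9
49 = 5*9 + 4
9 = 2*4 + 1
4 = 4*1 + 0  (stop)
So 91657/4277 = [21; 2, 3, 12, 5, 2, 4].

[21; 2, 3, 12, 5, 2, 4]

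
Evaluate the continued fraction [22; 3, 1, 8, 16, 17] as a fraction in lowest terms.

214180/9623

Using pₖ = aₖpₖ₋₁ + pₖ₋₂ and qₖ = aₖqₖ₋₁ + qₖ₋₂:
  k=0: a=22, p=22, q=1
  k=1: a=3, p=67, q=3
  k=2: a=1, p=89, q=4
  k=3: a=8, p=779, q=35
  k=4: a=16, p=12553, q=564
  k=5: a=17, p=214180, q=9623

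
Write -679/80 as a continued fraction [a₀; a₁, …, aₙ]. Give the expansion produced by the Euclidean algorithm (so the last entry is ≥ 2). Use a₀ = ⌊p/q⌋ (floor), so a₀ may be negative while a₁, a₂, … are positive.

-679 = -9·80 + 41
80 = 1·41 + 39
41 = 1·39 + 2
39 = 19·2 + 1
2 = 2·1 + 0  (stop)
So -679/80 = [-9; 1, 1, 19, 2].

[-9; 1, 1, 19, 2]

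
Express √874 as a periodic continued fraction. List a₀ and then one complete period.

[29; 1, 1, 3, 2, 3, 1, 1, 58]

a₀ = ⌊√874⌋ = 29.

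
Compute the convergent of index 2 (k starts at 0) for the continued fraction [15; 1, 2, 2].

Using pₖ = aₖpₖ₋₁ + pₖ₋₂, qₖ = aₖqₖ₋₁ + qₖ₋₂ (with p₋₁=1, p₋₂=0, q₋₁=0, q₋₂=1):
  k=0: a=15, p=15, q=1
  k=1: a=1, p=16, q=1
  k=2: a=2, p=47, q=3

47/3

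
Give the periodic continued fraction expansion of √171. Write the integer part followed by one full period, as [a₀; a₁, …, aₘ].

[13; 13, 26]

a₀ = ⌊√171⌋ = 13.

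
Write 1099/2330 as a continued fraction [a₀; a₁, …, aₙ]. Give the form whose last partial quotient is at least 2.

[0; 2, 8, 3, 14, 3]

1099 = 0·2330 + 1099
2330 = 2·1099 + 132
1099 = 8·132 + 43
132 = 3·43 + 3
43 = 14·3 + 1
3 = 3·1 + 0  (stop)
So 1099/2330 = [0; 2, 8, 3, 14, 3].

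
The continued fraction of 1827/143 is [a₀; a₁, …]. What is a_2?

3

1827 = 12·143 + 111   →  a_0 = 12
143 = 1·111 + 32   →  a_1 = 1
111 = 3·32 + 15   →  a_2 = 3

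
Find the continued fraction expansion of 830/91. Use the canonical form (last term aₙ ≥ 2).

[9; 8, 3, 1, 2]

830 = 9·91 + 11
91 = 8·11 + 3
11 = 3·3 + 2
3 = 1·2 + 1
2 = 2·1 + 0  (stop)
So 830/91 = [9; 8, 3, 1, 2].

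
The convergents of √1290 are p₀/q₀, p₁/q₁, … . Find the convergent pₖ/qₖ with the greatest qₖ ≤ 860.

30565/851

√1290 = [35; 1, 10, 1, 70, …] (period length 4).
Convergents:
  p_0/q_0 = 35/1
  p_1/q_1 = 36/1
  p_2/q_2 = 395/11
  p_3/q_3 = 431/12
  p_4/q_4 = 30565/851
  p_5/q_5 = 30996/863
q_4 = 851 ≤ 860 < 863 = q_5, so the answer is 30565/851.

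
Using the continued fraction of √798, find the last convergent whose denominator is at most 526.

√798 = [28; 4, 56, …] (period length 2).
Convergents:
  p_0/q_0 = 28/1
  p_1/q_1 = 113/4
  p_2/q_2 = 6356/225
  p_3/q_3 = 25537/904
q_2 = 225 ≤ 526 < 904 = q_3, so the answer is 6356/225.

6356/225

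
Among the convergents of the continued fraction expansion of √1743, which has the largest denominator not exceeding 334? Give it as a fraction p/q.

√1743 = [41; 1, 2, 1, 82, …] (period length 4).
Convergents:
  p_0/q_0 = 41/1
  p_1/q_1 = 42/1
  p_2/q_2 = 125/3
  p_3/q_3 = 167/4
  p_4/q_4 = 13819/331
  p_5/q_5 = 13986/335
q_4 = 331 ≤ 334 < 335 = q_5, so the answer is 13819/331.

13819/331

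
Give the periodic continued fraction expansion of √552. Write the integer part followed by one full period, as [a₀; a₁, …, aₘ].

a₀ = ⌊√552⌋ = 23.
With m₀=0, d₀=1 and mₖ₊₁ = dₖaₖ − mₖ, dₖ₊₁ = (n − mₖ₊₁²)/dₖ, aₖ₊₁ = ⌊(a₀+mₖ₊₁)/dₖ₊₁⌋:
  k=1: m=23, d=23, a=2
  k=2: m=23, d=1, a=46
d=1 and a=2a₀=46 at k=2, so the next step gives (m, d) = (23, 23) again — its k=1 value — and the period has length 2.

[23; 2, 46]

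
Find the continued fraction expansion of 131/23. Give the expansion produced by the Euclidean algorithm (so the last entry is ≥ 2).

131 = 5*23 + 16
23 = 1*16 + 7
16 = 2*7 + 2
7 = 3*2 + 1
2 = 2*1 + 0  (stop)
So 131/23 = [5; 1, 2, 3, 2].

[5; 1, 2, 3, 2]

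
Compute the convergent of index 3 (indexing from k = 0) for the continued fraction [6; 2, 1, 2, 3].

Using pₖ = aₖpₖ₋₁ + pₖ₋₂, qₖ = aₖqₖ₋₁ + qₖ₋₂ (with p₋₁=1, p₋₂=0, q₋₁=0, q₋₂=1):
  k=0: a=6, p=6, q=1
  k=1: a=2, p=13, q=2
  k=2: a=1, p=19, q=3
  k=3: a=2, p=51, q=8

51/8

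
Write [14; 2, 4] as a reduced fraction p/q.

130/9

Using pₖ = aₖpₖ₋₁ + pₖ₋₂ and qₖ = aₖqₖ₋₁ + qₖ₋₂:
  k=0: a=14, p=14, q=1
  k=1: a=2, p=29, q=2
  k=2: a=4, p=130, q=9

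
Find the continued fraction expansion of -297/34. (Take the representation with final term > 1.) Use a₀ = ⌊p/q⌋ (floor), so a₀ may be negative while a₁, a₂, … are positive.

-297 = -9×34 + 9
34 = 3×9 + 7
9 = 1×7 + 2
7 = 3×2 + 1
2 = 2×1 + 0  (stop)
So -297/34 = [-9; 3, 1, 3, 2].

[-9; 3, 1, 3, 2]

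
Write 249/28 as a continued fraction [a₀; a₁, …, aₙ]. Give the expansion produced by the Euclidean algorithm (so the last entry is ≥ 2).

249 = 8·28 + 25
28 = 1·25 + 3
25 = 8·3 + 1
3 = 3·1 + 0  (stop)
So 249/28 = [8; 1, 8, 3].

[8; 1, 8, 3]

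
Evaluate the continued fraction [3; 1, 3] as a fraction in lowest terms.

15/4

Using pₖ = aₖpₖ₋₁ + pₖ₋₂ and qₖ = aₖqₖ₋₁ + qₖ₋₂:
  k=0: a=3, p=3, q=1
  k=1: a=1, p=4, q=1
  k=2: a=3, p=15, q=4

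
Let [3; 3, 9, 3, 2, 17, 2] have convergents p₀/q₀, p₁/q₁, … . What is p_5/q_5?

11696/3521

Using pₖ = aₖpₖ₋₁ + pₖ₋₂, qₖ = aₖqₖ₋₁ + qₖ₋₂ (with p₋₁=1, p₋₂=0, q₋₁=0, q₋₂=1):
  k=0: a=3, p=3, q=1
  k=1: a=3, p=10, q=3
  k=2: a=9, p=93, q=28
  k=3: a=3, p=289, q=87
  k=4: a=2, p=671, q=202
  k=5: a=17, p=11696, q=3521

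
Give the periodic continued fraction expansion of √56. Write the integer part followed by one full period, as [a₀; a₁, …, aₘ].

[7; 2, 14]

a₀ = ⌊√56⌋ = 7.
With m₀=0, d₀=1 and mₖ₊₁ = dₖaₖ − mₖ, dₖ₊₁ = (n − mₖ₊₁²)/dₖ, aₖ₊₁ = ⌊(a₀+mₖ₊₁)/dₖ₊₁⌋:
  k=1: m=7, d=7, a=2
  k=2: m=7, d=1, a=14
d=1 and a=2a₀=14 at k=2, so the next step gives (m, d) = (7, 7) again — its k=1 value — and the period has length 2.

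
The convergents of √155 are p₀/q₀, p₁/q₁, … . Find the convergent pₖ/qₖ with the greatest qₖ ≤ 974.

√155 = [12; 2, 4, 2, 24, …] (period length 4).
Convergents:
  p_0/q_0 = 12/1
  p_1/q_1 = 25/2
  p_2/q_2 = 112/9
  p_3/q_3 = 249/20
  p_4/q_4 = 6088/489
  p_5/q_5 = 12425/998
q_4 = 489 ≤ 974 < 998 = q_5, so the answer is 6088/489.

6088/489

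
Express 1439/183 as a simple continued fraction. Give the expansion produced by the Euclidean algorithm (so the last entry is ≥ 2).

[7; 1, 6, 3, 8]

1439 = 7×183 + 158
183 = 1×158 + 25
158 = 6×25 + 8
25 = 3×8 + 1
8 = 8×1 + 0  (stop)
So 1439/183 = [7; 1, 6, 3, 8].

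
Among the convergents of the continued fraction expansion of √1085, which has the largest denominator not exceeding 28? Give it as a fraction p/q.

√1085 = [32; 1, 15, 2, 15, 1, 64, …] (period length 6).
Convergents:
  p_0/q_0 = 32/1
  p_1/q_1 = 33/1
  p_2/q_2 = 527/16
  p_3/q_3 = 1087/33
q_2 = 16 ≤ 28 < 33 = q_3, so the answer is 527/16.

527/16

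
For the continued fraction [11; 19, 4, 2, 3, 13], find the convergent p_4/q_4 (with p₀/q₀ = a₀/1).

6587/596

Using pₖ = aₖpₖ₋₁ + pₖ₋₂, qₖ = aₖqₖ₋₁ + qₖ₋₂ (with p₋₁=1, p₋₂=0, q₋₁=0, q₋₂=1):
  k=0: a=11, p=11, q=1
  k=1: a=19, p=210, q=19
  k=2: a=4, p=851, q=77
  k=3: a=2, p=1912, q=173
  k=4: a=3, p=6587, q=596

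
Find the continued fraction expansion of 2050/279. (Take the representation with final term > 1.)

[7; 2, 1, 7, 12]

2050 = 7*279 + 97
279 = 2*97 + 85
97 = 1*85 + 12
85 = 7*12 + 1
12 = 12*1 + 0  (stop)
So 2050/279 = [7; 2, 1, 7, 12].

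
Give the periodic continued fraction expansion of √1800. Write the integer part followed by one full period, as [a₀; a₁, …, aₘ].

[42; 2, 2, 1, 8, 1, 2, 2, 84]

a₀ = ⌊√1800⌋ = 42.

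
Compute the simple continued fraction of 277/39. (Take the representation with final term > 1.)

277 = 7×39 + 4
39 = 9×4 + 3
4 = 1×3 + 1
3 = 3×1 + 0  (stop)
So 277/39 = [7; 9, 1, 3].

[7; 9, 1, 3]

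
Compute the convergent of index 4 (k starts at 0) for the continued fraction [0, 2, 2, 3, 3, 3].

Using pₖ = aₖpₖ₋₁ + pₖ₋₂, qₖ = aₖqₖ₋₁ + qₖ₋₂ (with p₋₁=1, p₋₂=0, q₋₁=0, q₋₂=1):
  k=0: a=0, p=0, q=1
  k=1: a=2, p=1, q=2
  k=2: a=2, p=2, q=5
  k=3: a=3, p=7, q=17
  k=4: a=3, p=23, q=56

23/56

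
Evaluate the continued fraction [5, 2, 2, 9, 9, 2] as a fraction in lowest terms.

Fold from the inside: start with 2/1.
  9 + 1/2 = 19/2
  9 + 2/19 = 173/19
  2 + 19/173 = 365/173
  2 + 173/365 = 903/365
  5 + 365/903 = 4880/903

4880/903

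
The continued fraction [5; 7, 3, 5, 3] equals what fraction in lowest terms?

Fold from the inside: start with 3/1.
  5 + 1/3 = 16/3
  3 + 3/16 = 51/16
  7 + 16/51 = 373/51
  5 + 51/373 = 1916/373

1916/373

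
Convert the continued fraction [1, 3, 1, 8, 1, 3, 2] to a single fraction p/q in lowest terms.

Using pₖ = aₖpₖ₋₁ + pₖ₋₂ and qₖ = aₖqₖ₋₁ + qₖ₋₂:
  k=0: a=1, p=1, q=1
  k=1: a=3, p=4, q=3
  k=2: a=1, p=5, q=4
  k=3: a=8, p=44, q=35
  k=4: a=1, p=49, q=39
  k=5: a=3, p=191, q=152
  k=6: a=2, p=431, q=343

431/343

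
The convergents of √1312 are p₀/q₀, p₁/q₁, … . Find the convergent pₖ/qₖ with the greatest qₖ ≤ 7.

181/5

√1312 = [36; 4, 1, 1, 17, 1, 1, 4, 72, …] (period length 8).
Convergents:
  p_0/q_0 = 36/1
  p_1/q_1 = 145/4
  p_2/q_2 = 181/5
  p_3/q_3 = 326/9
q_2 = 5 ≤ 7 < 9 = q_3, so the answer is 181/5.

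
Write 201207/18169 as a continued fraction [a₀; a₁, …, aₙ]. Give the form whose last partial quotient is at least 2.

[11; 13, 2, 11, 8, 3, 2]

201207 = 11×18169 + 1348
18169 = 13×1348 + 645
1348 = 2×645 + 58
645 = 11×58 + 7
58 = 8×7 + 2
7 = 3×2 + 1
2 = 2×1 + 0  (stop)
So 201207/18169 = [11; 13, 2, 11, 8, 3, 2].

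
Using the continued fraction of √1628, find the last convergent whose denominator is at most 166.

2663/66

√1628 = [40; 2, 1, 6, 1, 2, 80, …] (period length 6).
Convergents:
  p_0/q_0 = 40/1
  p_1/q_1 = 81/2
  p_2/q_2 = 121/3
  p_3/q_3 = 807/20
  p_4/q_4 = 928/23
  p_5/q_5 = 2663/66
  p_6/q_6 = 213968/5303
q_5 = 66 ≤ 166 < 5303 = q_6, so the answer is 2663/66.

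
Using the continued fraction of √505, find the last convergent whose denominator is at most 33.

382/17

√505 = [22; 2, 8, 2, 44, …] (period length 4).
Convergents:
  p_0/q_0 = 22/1
  p_1/q_1 = 45/2
  p_2/q_2 = 382/17
  p_3/q_3 = 809/36
q_2 = 17 ≤ 33 < 36 = q_3, so the answer is 382/17.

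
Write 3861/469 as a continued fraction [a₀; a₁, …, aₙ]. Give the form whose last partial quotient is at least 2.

[8; 4, 3, 3, 3, 3]

3861 = 8×469 + 109
469 = 4×109 + 33
109 = 3×33 + 10
33 = 3×10 + 3
10 = 3×3 + 1
3 = 3×1 + 0  (stop)
So 3861/469 = [8; 4, 3, 3, 3, 3].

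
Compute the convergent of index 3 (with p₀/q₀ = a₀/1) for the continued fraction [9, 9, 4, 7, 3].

2441/268

Using pₖ = aₖpₖ₋₁ + pₖ₋₂, qₖ = aₖqₖ₋₁ + qₖ₋₂ (with p₋₁=1, p₋₂=0, q₋₁=0, q₋₂=1):
  k=0: a=9, p=9, q=1
  k=1: a=9, p=82, q=9
  k=2: a=4, p=337, q=37
  k=3: a=7, p=2441, q=268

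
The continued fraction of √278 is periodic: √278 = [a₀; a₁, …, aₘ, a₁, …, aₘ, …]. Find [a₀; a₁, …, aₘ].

a₀ = ⌊√278⌋ = 16.
With m₀=0, d₀=1 and mₖ₊₁ = dₖaₖ − mₖ, dₖ₊₁ = (n − mₖ₊₁²)/dₖ, aₖ₊₁ = ⌊(a₀+mₖ₊₁)/dₖ₊₁⌋:
  k=1: m=16, d=22, a=1
  k=2: m=6, d=11, a=2
  k=3: m=16, d=2, a=16
  k=4: m=16, d=11, a=2
  k=5: m=6, d=22, a=1
  k=6: m=16, d=1, a=32
d=1 and a=2a₀=32 at k=6, so the next step gives (m, d) = (16, 22) again — its k=1 value — and the period has length 6.

[16; 1, 2, 16, 2, 1, 32]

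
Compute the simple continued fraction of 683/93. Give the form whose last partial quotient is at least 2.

[7; 2, 1, 9, 1, 2]

683 = 7·93 + 32
93 = 2·32 + 29
32 = 1·29 + 3
29 = 9·3 + 2
3 = 1·2 + 1
2 = 2·1 + 0  (stop)
So 683/93 = [7; 2, 1, 9, 1, 2].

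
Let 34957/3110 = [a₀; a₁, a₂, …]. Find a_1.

34957 = 11·3110 + 747   →  a_0 = 11
3110 = 4·747 + 122   →  a_1 = 4

4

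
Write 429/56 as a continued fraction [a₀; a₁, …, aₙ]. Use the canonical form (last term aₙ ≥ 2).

[7; 1, 1, 1, 18]

429 = 7×56 + 37
56 = 1×37 + 19
37 = 1×19 + 18
19 = 1×18 + 1
18 = 18×1 + 0  (stop)
So 429/56 = [7; 1, 1, 1, 18].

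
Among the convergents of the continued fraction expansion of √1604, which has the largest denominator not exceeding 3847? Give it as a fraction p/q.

64120/1601

√1604 = [40; 20, 80, …] (period length 2).
Convergents:
  p_0/q_0 = 40/1
  p_1/q_1 = 801/20
  p_2/q_2 = 64120/1601
  p_3/q_3 = 1283201/32040
q_2 = 1601 ≤ 3847 < 32040 = q_3, so the answer is 64120/1601.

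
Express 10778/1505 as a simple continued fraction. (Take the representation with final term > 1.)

[7; 6, 5, 5, 1, 7]

10778 = 7*1505 + 243
1505 = 6*243 + 47
243 = 5*47 + 8
47 = 5*8 + 7
8 = 1*7 + 1
7 = 7*1 + 0  (stop)
So 10778/1505 = [7; 6, 5, 5, 1, 7].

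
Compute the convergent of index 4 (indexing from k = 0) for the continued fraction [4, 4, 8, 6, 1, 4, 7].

997/235

Using pₖ = aₖpₖ₋₁ + pₖ₋₂, qₖ = aₖqₖ₋₁ + qₖ₋₂ (with p₋₁=1, p₋₂=0, q₋₁=0, q₋₂=1):
  k=0: a=4, p=4, q=1
  k=1: a=4, p=17, q=4
  k=2: a=8, p=140, q=33
  k=3: a=6, p=857, q=202
  k=4: a=1, p=997, q=235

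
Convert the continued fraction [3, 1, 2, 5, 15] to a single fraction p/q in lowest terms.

Fold from the inside: start with 15/1.
  5 + 1/15 = 76/15
  2 + 15/76 = 167/76
  1 + 76/167 = 243/167
  3 + 167/243 = 896/243

896/243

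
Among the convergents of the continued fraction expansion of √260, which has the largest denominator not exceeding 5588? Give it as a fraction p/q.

√260 = [16; 8, 32, …] (period length 2).
Convergents:
  p_0/q_0 = 16/1
  p_1/q_1 = 129/8
  p_2/q_2 = 4144/257
  p_3/q_3 = 33281/2064
  p_4/q_4 = 1069136/66305
q_3 = 2064 ≤ 5588 < 66305 = q_4, so the answer is 33281/2064.

33281/2064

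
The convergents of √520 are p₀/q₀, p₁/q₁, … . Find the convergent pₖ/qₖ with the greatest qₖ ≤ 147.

√520 = [22; 1, 4, 11, 4, 1, 44, …] (period length 6).
Convergents:
  p_0/q_0 = 22/1
  p_1/q_1 = 23/1
  p_2/q_2 = 114/5
  p_3/q_3 = 1277/56
  p_4/q_4 = 5222/229
q_3 = 56 ≤ 147 < 229 = q_4, so the answer is 1277/56.

1277/56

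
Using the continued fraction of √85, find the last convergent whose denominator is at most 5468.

34813/3776

√85 = [9; 4, 1, 1, 4, 18, …] (period length 5).
Convergents:
  p_0/q_0 = 9/1
  p_1/q_1 = 37/4
  p_2/q_2 = 46/5
  p_3/q_3 = 83/9
  p_4/q_4 = 378/41
  p_5/q_5 = 6887/747
  p_6/q_6 = 27926/3029
  p_7/q_7 = 34813/3776
  p_8/q_8 = 62739/6805
q_7 = 3776 ≤ 5468 < 6805 = q_8, so the answer is 34813/3776.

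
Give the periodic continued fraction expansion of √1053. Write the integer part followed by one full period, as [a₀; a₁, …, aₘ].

a₀ = ⌊√1053⌋ = 32.
With m₀=0, d₀=1 and mₖ₊₁ = dₖaₖ − mₖ, dₖ₊₁ = (n − mₖ₊₁²)/dₖ, aₖ₊₁ = ⌊(a₀+mₖ₊₁)/dₖ₊₁⌋:
  k=1: m=32, d=29, a=2
  k=2: m=26, d=13, a=4
  k=3: m=26, d=29, a=2
  k=4: m=32, d=1, a=64
d=1 and a=2a₀=64 at k=4, so the next step gives (m, d) = (32, 29) again — its k=1 value — and the period has length 4.

[32; 2, 4, 2, 64]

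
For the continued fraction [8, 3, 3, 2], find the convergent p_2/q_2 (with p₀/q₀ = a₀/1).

Using pₖ = aₖpₖ₋₁ + pₖ₋₂, qₖ = aₖqₖ₋₁ + qₖ₋₂ (with p₋₁=1, p₋₂=0, q₋₁=0, q₋₂=1):
  k=0: a=8, p=8, q=1
  k=1: a=3, p=25, q=3
  k=2: a=3, p=83, q=10

83/10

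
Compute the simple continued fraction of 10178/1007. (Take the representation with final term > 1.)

[10; 9, 3, 11, 1, 2]

10178 = 10*1007 + 108
1007 = 9*108 + 35
108 = 3*35 + 3
35 = 11*3 + 2
3 = 1*2 + 1
2 = 2*1 + 0  (stop)
So 10178/1007 = [10; 9, 3, 11, 1, 2].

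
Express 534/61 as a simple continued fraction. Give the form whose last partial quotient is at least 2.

[8; 1, 3, 15]

534 = 8×61 + 46
61 = 1×46 + 15
46 = 3×15 + 1
15 = 15×1 + 0  (stop)
So 534/61 = [8; 1, 3, 15].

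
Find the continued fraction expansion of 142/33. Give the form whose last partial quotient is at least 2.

142 = 4×33 + 10
33 = 3×10 + 3
10 = 3×3 + 1
3 = 3×1 + 0  (stop)
So 142/33 = [4; 3, 3, 3].

[4; 3, 3, 3]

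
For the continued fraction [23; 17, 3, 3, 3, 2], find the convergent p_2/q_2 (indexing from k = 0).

1199/52

Using pₖ = aₖpₖ₋₁ + pₖ₋₂, qₖ = aₖqₖ₋₁ + qₖ₋₂ (with p₋₁=1, p₋₂=0, q₋₁=0, q₋₂=1):
  k=0: a=23, p=23, q=1
  k=1: a=17, p=392, q=17
  k=2: a=3, p=1199, q=52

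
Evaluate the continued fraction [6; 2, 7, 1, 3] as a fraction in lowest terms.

Using pₖ = aₖpₖ₋₁ + pₖ₋₂ and qₖ = aₖqₖ₋₁ + qₖ₋₂:
  k=0: a=6, p=6, q=1
  k=1: a=2, p=13, q=2
  k=2: a=7, p=97, q=15
  k=3: a=1, p=110, q=17
  k=4: a=3, p=427, q=66

427/66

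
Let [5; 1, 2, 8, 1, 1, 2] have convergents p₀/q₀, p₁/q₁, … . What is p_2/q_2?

Using pₖ = aₖpₖ₋₁ + pₖ₋₂, qₖ = aₖqₖ₋₁ + qₖ₋₂ (with p₋₁=1, p₋₂=0, q₋₁=0, q₋₂=1):
  k=0: a=5, p=5, q=1
  k=1: a=1, p=6, q=1
  k=2: a=2, p=17, q=3

17/3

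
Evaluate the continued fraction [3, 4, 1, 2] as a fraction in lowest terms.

Fold from the inside: start with 2/1.
  1 + 1/2 = 3/2
  4 + 2/3 = 14/3
  3 + 3/14 = 45/14

45/14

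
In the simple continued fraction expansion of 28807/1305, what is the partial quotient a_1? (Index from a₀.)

28807 = 22·1305 + 97   →  a_0 = 22
1305 = 13·97 + 44   →  a_1 = 13

13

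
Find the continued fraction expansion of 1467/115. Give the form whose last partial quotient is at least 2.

1467 = 12*115 + 87
115 = 1*87 + 28
87 = 3*28 + 3
28 = 9*3 + 1
3 = 3*1 + 0  (stop)
So 1467/115 = [12; 1, 3, 9, 3].

[12; 1, 3, 9, 3]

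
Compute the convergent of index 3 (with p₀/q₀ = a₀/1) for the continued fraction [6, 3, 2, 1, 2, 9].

Using pₖ = aₖpₖ₋₁ + pₖ₋₂, qₖ = aₖqₖ₋₁ + qₖ₋₂ (with p₋₁=1, p₋₂=0, q₋₁=0, q₋₂=1):
  k=0: a=6, p=6, q=1
  k=1: a=3, p=19, q=3
  k=2: a=2, p=44, q=7
  k=3: a=1, p=63, q=10

63/10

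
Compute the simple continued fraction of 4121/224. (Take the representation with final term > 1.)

4121 = 18×224 + 89
224 = 2×89 + 46
89 = 1×46 + 43
46 = 1×43 + 3
43 = 14×3 + 1
3 = 3×1 + 0  (stop)
So 4121/224 = [18; 2, 1, 1, 14, 3].

[18; 2, 1, 1, 14, 3]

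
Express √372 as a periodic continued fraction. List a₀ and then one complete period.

a₀ = ⌊√372⌋ = 19.

[19; 3, 2, 12, 2, 3, 38]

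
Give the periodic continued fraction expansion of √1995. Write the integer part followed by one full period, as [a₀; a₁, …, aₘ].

[44; 1, 1, 1, 88]

a₀ = ⌊√1995⌋ = 44.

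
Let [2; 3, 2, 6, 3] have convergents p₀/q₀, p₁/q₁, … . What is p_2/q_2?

Using pₖ = aₖpₖ₋₁ + pₖ₋₂, qₖ = aₖqₖ₋₁ + qₖ₋₂ (with p₋₁=1, p₋₂=0, q₋₁=0, q₋₂=1):
  k=0: a=2, p=2, q=1
  k=1: a=3, p=7, q=3
  k=2: a=2, p=16, q=7

16/7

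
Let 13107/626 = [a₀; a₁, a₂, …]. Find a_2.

15

13107 = 20·626 + 587   →  a_0 = 20
626 = 1·587 + 39   →  a_1 = 1
587 = 15·39 + 2   →  a_2 = 15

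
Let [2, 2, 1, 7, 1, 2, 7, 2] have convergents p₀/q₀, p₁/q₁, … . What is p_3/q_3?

54/23

Using pₖ = aₖpₖ₋₁ + pₖ₋₂, qₖ = aₖqₖ₋₁ + qₖ₋₂ (with p₋₁=1, p₋₂=0, q₋₁=0, q₋₂=1):
  k=0: a=2, p=2, q=1
  k=1: a=2, p=5, q=2
  k=2: a=1, p=7, q=3
  k=3: a=7, p=54, q=23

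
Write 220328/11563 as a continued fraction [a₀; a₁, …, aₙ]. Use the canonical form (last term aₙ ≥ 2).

[19; 18, 3, 12, 1, 4, 3]

220328 = 19·11563 + 631
11563 = 18·631 + 205
631 = 3·205 + 16
205 = 12·16 + 13
16 = 1·13 + 3
13 = 4·3 + 1
3 = 3·1 + 0  (stop)
So 220328/11563 = [19; 18, 3, 12, 1, 4, 3].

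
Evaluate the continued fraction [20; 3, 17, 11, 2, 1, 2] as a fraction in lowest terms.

96675/4756

Fold from the inside: start with 2/1.
  1 + 1/2 = 3/2
  2 + 2/3 = 8/3
  11 + 3/8 = 91/8
  17 + 8/91 = 1555/91
  3 + 91/1555 = 4756/1555
  20 + 1555/4756 = 96675/4756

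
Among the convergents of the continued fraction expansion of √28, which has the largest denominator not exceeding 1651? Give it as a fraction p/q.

4048/765

√28 = [5; 3, 2, 3, 10, …] (period length 4).
Convergents:
  p_0/q_0 = 5/1
  p_1/q_1 = 16/3
  p_2/q_2 = 37/7
  p_3/q_3 = 127/24
  p_4/q_4 = 1307/247
  p_5/q_5 = 4048/765
  p_6/q_6 = 9403/1777
q_5 = 765 ≤ 1651 < 1777 = q_6, so the answer is 4048/765.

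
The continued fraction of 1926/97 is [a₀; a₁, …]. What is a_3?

1926 = 19·97 + 83   →  a_0 = 19
97 = 1·83 + 14   →  a_1 = 1
83 = 5·14 + 13   →  a_2 = 5
14 = 1·13 + 1   →  a_3 = 1

1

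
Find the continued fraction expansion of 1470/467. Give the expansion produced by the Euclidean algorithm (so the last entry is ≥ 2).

1470 = 3×467 + 69
467 = 6×69 + 53
69 = 1×53 + 16
53 = 3×16 + 5
16 = 3×5 + 1
5 = 5×1 + 0  (stop)
So 1470/467 = [3; 6, 1, 3, 3, 5].

[3; 6, 1, 3, 3, 5]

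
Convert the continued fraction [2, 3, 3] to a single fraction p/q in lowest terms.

Fold from the inside: start with 3/1.
  3 + 1/3 = 10/3
  2 + 3/10 = 23/10

23/10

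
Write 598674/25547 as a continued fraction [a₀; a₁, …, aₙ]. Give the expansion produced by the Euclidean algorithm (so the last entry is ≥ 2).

598674 = 23*25547 + 11093
25547 = 2*11093 + 3361
11093 = 3*3361 + 1010
3361 = 3*1010 + 331
1010 = 3*331 + 17
331 = 19*17 + 8
17 = 2*8 + 1
8 = 8*1 + 0  (stop)
So 598674/25547 = [23; 2, 3, 3, 3, 19, 2, 8].

[23; 2, 3, 3, 3, 19, 2, 8]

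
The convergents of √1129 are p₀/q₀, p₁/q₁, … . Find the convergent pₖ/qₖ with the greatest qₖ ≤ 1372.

√1129 = [33; 1, 1, 1, 1, 66, …] (period length 5).
Convergents:
  p_0/q_0 = 33/1
  p_1/q_1 = 34/1
  p_2/q_2 = 67/2
  p_3/q_3 = 101/3
  p_4/q_4 = 168/5
  p_5/q_5 = 11189/333
  p_6/q_6 = 11357/338
  p_7/q_7 = 22546/671
  p_8/q_8 = 33903/1009
  p_9/q_9 = 56449/1680
q_8 = 1009 ≤ 1372 < 1680 = q_9, so the answer is 33903/1009.

33903/1009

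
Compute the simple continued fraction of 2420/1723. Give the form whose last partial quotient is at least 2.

2420 = 1·1723 + 697
1723 = 2·697 + 329
697 = 2·329 + 39
329 = 8·39 + 17
39 = 2·17 + 5
17 = 3·5 + 2
5 = 2·2 + 1
2 = 2·1 + 0  (stop)
So 2420/1723 = [1; 2, 2, 8, 2, 3, 2, 2].

[1; 2, 2, 8, 2, 3, 2, 2]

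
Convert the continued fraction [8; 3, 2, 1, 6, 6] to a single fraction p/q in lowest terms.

Fold from the inside: start with 6/1.
  6 + 1/6 = 37/6
  1 + 6/37 = 43/37
  2 + 37/43 = 123/43
  3 + 43/123 = 412/123
  8 + 123/412 = 3419/412

3419/412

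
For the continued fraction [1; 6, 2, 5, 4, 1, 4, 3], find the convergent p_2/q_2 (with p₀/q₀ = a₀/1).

15/13

Using pₖ = aₖpₖ₋₁ + pₖ₋₂, qₖ = aₖqₖ₋₁ + qₖ₋₂ (with p₋₁=1, p₋₂=0, q₋₁=0, q₋₂=1):
  k=0: a=1, p=1, q=1
  k=1: a=6, p=7, q=6
  k=2: a=2, p=15, q=13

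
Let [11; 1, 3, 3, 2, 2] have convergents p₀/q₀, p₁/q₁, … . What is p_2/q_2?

Using pₖ = aₖpₖ₋₁ + pₖ₋₂, qₖ = aₖqₖ₋₁ + qₖ₋₂ (with p₋₁=1, p₋₂=0, q₋₁=0, q₋₂=1):
  k=0: a=11, p=11, q=1
  k=1: a=1, p=12, q=1
  k=2: a=3, p=47, q=4

47/4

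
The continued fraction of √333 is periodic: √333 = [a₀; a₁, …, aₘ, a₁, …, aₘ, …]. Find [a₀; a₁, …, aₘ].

a₀ = ⌊√333⌋ = 18.
With m₀=0, d₀=1 and mₖ₊₁ = dₖaₖ − mₖ, dₖ₊₁ = (n − mₖ₊₁²)/dₖ, aₖ₊₁ = ⌊(a₀+mₖ₊₁)/dₖ₊₁⌋:
  k=1: m=18, d=9, a=4
  k=2: m=18, d=1, a=36
d=1 and a=2a₀=36 at k=2, so the next step gives (m, d) = (18, 9) again — its k=1 value — and the period has length 2.

[18; 4, 36]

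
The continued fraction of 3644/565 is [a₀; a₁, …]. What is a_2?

4

3644 = 6·565 + 254   →  a_0 = 6
565 = 2·254 + 57   →  a_1 = 2
254 = 4·57 + 26   →  a_2 = 4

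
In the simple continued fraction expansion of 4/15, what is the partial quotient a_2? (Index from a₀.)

1

4 = 0·15 + 4   →  a_0 = 0
15 = 3·4 + 3   →  a_1 = 3
4 = 1·3 + 1   →  a_2 = 1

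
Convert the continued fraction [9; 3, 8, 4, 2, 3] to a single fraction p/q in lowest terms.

7419/796

Fold from the inside: start with 3/1.
  2 + 1/3 = 7/3
  4 + 3/7 = 31/7
  8 + 7/31 = 255/31
  3 + 31/255 = 796/255
  9 + 255/796 = 7419/796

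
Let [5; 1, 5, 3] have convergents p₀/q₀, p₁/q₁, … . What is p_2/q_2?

35/6

Using pₖ = aₖpₖ₋₁ + pₖ₋₂, qₖ = aₖqₖ₋₁ + qₖ₋₂ (with p₋₁=1, p₋₂=0, q₋₁=0, q₋₂=1):
  k=0: a=5, p=5, q=1
  k=1: a=1, p=6, q=1
  k=2: a=5, p=35, q=6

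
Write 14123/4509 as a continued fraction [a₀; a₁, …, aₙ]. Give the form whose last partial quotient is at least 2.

[3; 7, 1, 1, 3, 3, 8, 3]

14123 = 3·4509 + 596
4509 = 7·596 + 337
596 = 1·337 + 259
337 = 1·259 + 78
259 = 3·78 + 25
78 = 3·25 + 3
25 = 8·3 + 1
3 = 3·1 + 0  (stop)
So 14123/4509 = [3; 7, 1, 1, 3, 3, 8, 3].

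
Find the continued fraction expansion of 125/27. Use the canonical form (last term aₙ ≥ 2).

125 = 4×27 + 17
27 = 1×17 + 10
17 = 1×10 + 7
10 = 1×7 + 3
7 = 2×3 + 1
3 = 3×1 + 0  (stop)
So 125/27 = [4; 1, 1, 1, 2, 3].

[4; 1, 1, 1, 2, 3]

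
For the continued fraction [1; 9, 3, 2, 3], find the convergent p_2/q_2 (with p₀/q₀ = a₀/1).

31/28

Using pₖ = aₖpₖ₋₁ + pₖ₋₂, qₖ = aₖqₖ₋₁ + qₖ₋₂ (with p₋₁=1, p₋₂=0, q₋₁=0, q₋₂=1):
  k=0: a=1, p=1, q=1
  k=1: a=9, p=10, q=9
  k=2: a=3, p=31, q=28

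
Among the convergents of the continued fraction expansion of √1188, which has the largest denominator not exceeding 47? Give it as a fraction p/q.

517/15

√1188 = [34; 2, 7, 6, 7, 2, 68, …] (period length 6).
Convergents:
  p_0/q_0 = 34/1
  p_1/q_1 = 69/2
  p_2/q_2 = 517/15
  p_3/q_3 = 3171/92
q_2 = 15 ≤ 47 < 92 = q_3, so the answer is 517/15.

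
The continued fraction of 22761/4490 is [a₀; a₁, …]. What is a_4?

2

22761 = 5·4490 + 311   →  a_0 = 5
4490 = 14·311 + 136   →  a_1 = 14
311 = 2·136 + 39   →  a_2 = 2
136 = 3·39 + 19   →  a_3 = 3
39 = 2·19 + 1   →  a_4 = 2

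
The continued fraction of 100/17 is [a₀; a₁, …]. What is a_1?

100 = 5·17 + 15   →  a_0 = 5
17 = 1·15 + 2   →  a_1 = 1

1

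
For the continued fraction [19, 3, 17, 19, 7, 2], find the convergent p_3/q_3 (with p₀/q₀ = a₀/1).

19153/991

Using pₖ = aₖpₖ₋₁ + pₖ₋₂, qₖ = aₖqₖ₋₁ + qₖ₋₂ (with p₋₁=1, p₋₂=0, q₋₁=0, q₋₂=1):
  k=0: a=19, p=19, q=1
  k=1: a=3, p=58, q=3
  k=2: a=17, p=1005, q=52
  k=3: a=19, p=19153, q=991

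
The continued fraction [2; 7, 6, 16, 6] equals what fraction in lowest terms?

9014/4213

Using pₖ = aₖpₖ₋₁ + pₖ₋₂ and qₖ = aₖqₖ₋₁ + qₖ₋₂:
  k=0: a=2, p=2, q=1
  k=1: a=7, p=15, q=7
  k=2: a=6, p=92, q=43
  k=3: a=16, p=1487, q=695
  k=4: a=6, p=9014, q=4213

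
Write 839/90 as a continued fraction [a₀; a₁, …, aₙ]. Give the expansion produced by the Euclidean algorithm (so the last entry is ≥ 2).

839 = 9*90 + 29
90 = 3*29 + 3
29 = 9*3 + 2
3 = 1*2 + 1
2 = 2*1 + 0  (stop)
So 839/90 = [9; 3, 9, 1, 2].

[9; 3, 9, 1, 2]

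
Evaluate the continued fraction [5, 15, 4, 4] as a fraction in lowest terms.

1312/259

Using pₖ = aₖpₖ₋₁ + pₖ₋₂ and qₖ = aₖqₖ₋₁ + qₖ₋₂:
  k=0: a=5, p=5, q=1
  k=1: a=15, p=76, q=15
  k=2: a=4, p=309, q=61
  k=3: a=4, p=1312, q=259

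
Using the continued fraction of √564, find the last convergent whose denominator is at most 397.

√564 = [23; 1, 2, 1, 46, …] (period length 4).
Convergents:
  p_0/q_0 = 23/1
  p_1/q_1 = 24/1
  p_2/q_2 = 71/3
  p_3/q_3 = 95/4
  p_4/q_4 = 4441/187
  p_5/q_5 = 4536/191
  p_6/q_6 = 13513/569
q_5 = 191 ≤ 397 < 569 = q_6, so the answer is 4536/191.

4536/191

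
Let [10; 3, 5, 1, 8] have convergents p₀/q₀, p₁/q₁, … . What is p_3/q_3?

196/19

Using pₖ = aₖpₖ₋₁ + pₖ₋₂, qₖ = aₖqₖ₋₁ + qₖ₋₂ (with p₋₁=1, p₋₂=0, q₋₁=0, q₋₂=1):
  k=0: a=10, p=10, q=1
  k=1: a=3, p=31, q=3
  k=2: a=5, p=165, q=16
  k=3: a=1, p=196, q=19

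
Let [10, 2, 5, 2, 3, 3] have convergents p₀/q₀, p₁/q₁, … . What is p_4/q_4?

Using pₖ = aₖpₖ₋₁ + pₖ₋₂, qₖ = aₖqₖ₋₁ + qₖ₋₂ (with p₋₁=1, p₋₂=0, q₋₁=0, q₋₂=1):
  k=0: a=10, p=10, q=1
  k=1: a=2, p=21, q=2
  k=2: a=5, p=115, q=11
  k=3: a=2, p=251, q=24
  k=4: a=3, p=868, q=83

868/83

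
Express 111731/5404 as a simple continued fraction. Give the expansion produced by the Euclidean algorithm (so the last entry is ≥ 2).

[20; 1, 2, 12, 11, 6, 2]

111731 = 20*5404 + 3651
5404 = 1*3651 + 1753
3651 = 2*1753 + 145
1753 = 12*145 + 13
145 = 11*13 + 2
13 = 6*2 + 1
2 = 2*1 + 0  (stop)
So 111731/5404 = [20; 1, 2, 12, 11, 6, 2].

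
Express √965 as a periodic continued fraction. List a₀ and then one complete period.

a₀ = ⌊√965⌋ = 31.
With m₀=0, d₀=1 and mₖ₊₁ = dₖaₖ − mₖ, dₖ₊₁ = (n − mₖ₊₁²)/dₖ, aₖ₊₁ = ⌊(a₀+mₖ₊₁)/dₖ₊₁⌋:
  k=1: m=31, d=4, a=15
  k=2: m=29, d=31, a=1
  k=3: m=2, d=31, a=1
  k=4: m=29, d=4, a=15
  k=5: m=31, d=1, a=62
d=1 and a=2a₀=62 at k=5, so the next step gives (m, d) = (31, 4) again — its k=1 value — and the period has length 5.

[31; 15, 1, 1, 15, 62]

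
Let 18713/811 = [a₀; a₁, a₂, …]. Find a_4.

18713 = 23·811 + 60   →  a_0 = 23
811 = 13·60 + 31   →  a_1 = 13
60 = 1·31 + 29   →  a_2 = 1
31 = 1·29 + 2   →  a_3 = 1
29 = 14·2 + 1   →  a_4 = 14

14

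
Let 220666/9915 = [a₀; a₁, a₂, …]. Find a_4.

220666 = 22·9915 + 2536   →  a_0 = 22
9915 = 3·2536 + 2307   →  a_1 = 3
2536 = 1·2307 + 229   →  a_2 = 1
2307 = 10·229 + 17   →  a_3 = 10
229 = 13·17 + 8   →  a_4 = 13

13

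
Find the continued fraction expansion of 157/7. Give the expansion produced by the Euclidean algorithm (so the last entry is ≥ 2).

[22; 2, 3]

157 = 22·7 + 3
7 = 2·3 + 1
3 = 3·1 + 0  (stop)
So 157/7 = [22; 2, 3].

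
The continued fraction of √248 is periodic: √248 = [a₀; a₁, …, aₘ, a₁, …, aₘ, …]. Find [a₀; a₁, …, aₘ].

[15; 1, 2, 1, 30]

a₀ = ⌊√248⌋ = 15.
With m₀=0, d₀=1 and mₖ₊₁ = dₖaₖ − mₖ, dₖ₊₁ = (n − mₖ₊₁²)/dₖ, aₖ₊₁ = ⌊(a₀+mₖ₊₁)/dₖ₊₁⌋:
  k=1: m=15, d=23, a=1
  k=2: m=8, d=8, a=2
  k=3: m=8, d=23, a=1
  k=4: m=15, d=1, a=30
d=1 and a=2a₀=30 at k=4, so the next step gives (m, d) = (15, 23) again — its k=1 value — and the period has length 4.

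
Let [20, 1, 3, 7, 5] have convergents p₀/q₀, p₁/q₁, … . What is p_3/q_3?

Using pₖ = aₖpₖ₋₁ + pₖ₋₂, qₖ = aₖqₖ₋₁ + qₖ₋₂ (with p₋₁=1, p₋₂=0, q₋₁=0, q₋₂=1):
  k=0: a=20, p=20, q=1
  k=1: a=1, p=21, q=1
  k=2: a=3, p=83, q=4
  k=3: a=7, p=602, q=29

602/29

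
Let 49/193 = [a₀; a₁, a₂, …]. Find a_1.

49 = 0·193 + 49   →  a_0 = 0
193 = 3·49 + 46   →  a_1 = 3

3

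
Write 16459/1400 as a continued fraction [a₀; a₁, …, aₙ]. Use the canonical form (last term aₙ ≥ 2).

[11; 1, 3, 9, 2, 8, 2]

16459 = 11×1400 + 1059
1400 = 1×1059 + 341
1059 = 3×341 + 36
341 = 9×36 + 17
36 = 2×17 + 2
17 = 8×2 + 1
2 = 2×1 + 0  (stop)
So 16459/1400 = [11; 1, 3, 9, 2, 8, 2].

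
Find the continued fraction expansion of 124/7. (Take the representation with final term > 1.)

[17; 1, 2, 2]

124 = 17*7 + 5
7 = 1*5 + 2
5 = 2*2 + 1
2 = 2*1 + 0  (stop)
So 124/7 = [17; 1, 2, 2].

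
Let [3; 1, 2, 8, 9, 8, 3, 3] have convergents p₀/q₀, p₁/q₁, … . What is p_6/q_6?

Using pₖ = aₖpₖ₋₁ + pₖ₋₂, qₖ = aₖqₖ₋₁ + qₖ₋₂ (with p₋₁=1, p₋₂=0, q₋₁=0, q₋₂=1):
  k=0: a=3, p=3, q=1
  k=1: a=1, p=4, q=1
  k=2: a=2, p=11, q=3
  k=3: a=8, p=92, q=25
  k=4: a=9, p=839, q=228
  k=5: a=8, p=6804, q=1849
  k=6: a=3, p=21251, q=5775

21251/5775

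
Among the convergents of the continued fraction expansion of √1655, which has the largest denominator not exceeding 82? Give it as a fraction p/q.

895/22

√1655 = [40; 1, 2, 7, 16, 7, 2, 1, 80, …] (period length 8).
Convergents:
  p_0/q_0 = 40/1
  p_1/q_1 = 41/1
  p_2/q_2 = 122/3
  p_3/q_3 = 895/22
  p_4/q_4 = 14442/355
q_3 = 22 ≤ 82 < 355 = q_4, so the answer is 895/22.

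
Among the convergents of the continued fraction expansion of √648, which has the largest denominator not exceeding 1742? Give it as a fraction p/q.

19601/770

√648 = [25; 2, 5, 6, 5, 2, 50, …] (period length 6).
Convergents:
  p_0/q_0 = 25/1
  p_1/q_1 = 51/2
  p_2/q_2 = 280/11
  p_3/q_3 = 1731/68
  p_4/q_4 = 8935/351
  p_5/q_5 = 19601/770
  p_6/q_6 = 988985/38851
q_5 = 770 ≤ 1742 < 38851 = q_6, so the answer is 19601/770.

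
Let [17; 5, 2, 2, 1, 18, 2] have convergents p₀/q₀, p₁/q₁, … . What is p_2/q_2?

189/11

Using pₖ = aₖpₖ₋₁ + pₖ₋₂, qₖ = aₖqₖ₋₁ + qₖ₋₂ (with p₋₁=1, p₋₂=0, q₋₁=0, q₋₂=1):
  k=0: a=17, p=17, q=1
  k=1: a=5, p=86, q=5
  k=2: a=2, p=189, q=11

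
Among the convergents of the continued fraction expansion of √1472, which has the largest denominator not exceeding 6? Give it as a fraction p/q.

115/3

√1472 = [38; 2, 1, 2, 1, 2, 76, …] (period length 6).
Convergents:
  p_0/q_0 = 38/1
  p_1/q_1 = 77/2
  p_2/q_2 = 115/3
  p_3/q_3 = 307/8
q_2 = 3 ≤ 6 < 8 = q_3, so the answer is 115/3.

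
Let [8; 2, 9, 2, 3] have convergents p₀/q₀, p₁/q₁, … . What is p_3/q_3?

Using pₖ = aₖpₖ₋₁ + pₖ₋₂, qₖ = aₖqₖ₋₁ + qₖ₋₂ (with p₋₁=1, p₋₂=0, q₋₁=0, q₋₂=1):
  k=0: a=8, p=8, q=1
  k=1: a=2, p=17, q=2
  k=2: a=9, p=161, q=19
  k=3: a=2, p=339, q=40

339/40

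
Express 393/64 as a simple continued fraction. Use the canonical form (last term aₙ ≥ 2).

[6; 7, 9]

393 = 6*64 + 9
64 = 7*9 + 1
9 = 9*1 + 0  (stop)
So 393/64 = [6; 7, 9].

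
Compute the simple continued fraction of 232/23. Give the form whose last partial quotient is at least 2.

232 = 10×23 + 2
23 = 11×2 + 1
2 = 2×1 + 0  (stop)
So 232/23 = [10; 11, 2].

[10; 11, 2]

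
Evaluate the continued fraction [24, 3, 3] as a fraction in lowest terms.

Using pₖ = aₖpₖ₋₁ + pₖ₋₂ and qₖ = aₖqₖ₋₁ + qₖ₋₂:
  k=0: a=24, p=24, q=1
  k=1: a=3, p=73, q=3
  k=2: a=3, p=243, q=10

243/10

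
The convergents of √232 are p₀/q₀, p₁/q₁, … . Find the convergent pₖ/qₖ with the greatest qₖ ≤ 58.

198/13

√232 = [15; 4, 3, 7, 3, 4, 30, …] (period length 6).
Convergents:
  p_0/q_0 = 15/1
  p_1/q_1 = 61/4
  p_2/q_2 = 198/13
  p_3/q_3 = 1447/95
q_2 = 13 ≤ 58 < 95 = q_3, so the answer is 198/13.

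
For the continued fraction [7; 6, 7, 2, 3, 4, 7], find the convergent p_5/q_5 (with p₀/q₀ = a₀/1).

Using pₖ = aₖpₖ₋₁ + pₖ₋₂, qₖ = aₖqₖ₋₁ + qₖ₋₂ (with p₋₁=1, p₋₂=0, q₋₁=0, q₋₂=1):
  k=0: a=7, p=7, q=1
  k=1: a=6, p=43, q=6
  k=2: a=7, p=308, q=43
  k=3: a=2, p=659, q=92
  k=4: a=3, p=2285, q=319
  k=5: a=4, p=9799, q=1368

9799/1368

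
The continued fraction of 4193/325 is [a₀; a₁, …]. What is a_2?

9

4193 = 12·325 + 293   →  a_0 = 12
325 = 1·293 + 32   →  a_1 = 1
293 = 9·32 + 5   →  a_2 = 9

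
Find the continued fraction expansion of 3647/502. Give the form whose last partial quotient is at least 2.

[7; 3, 1, 3, 2, 3, 4]

3647 = 7·502 + 133
502 = 3·133 + 103
133 = 1·103 + 30
103 = 3·30 + 13
30 = 2·13 + 4
13 = 3·4 + 1
4 = 4·1 + 0  (stop)
So 3647/502 = [7; 3, 1, 3, 2, 3, 4].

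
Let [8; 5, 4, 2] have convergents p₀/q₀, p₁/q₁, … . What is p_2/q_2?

172/21

Using pₖ = aₖpₖ₋₁ + pₖ₋₂, qₖ = aₖqₖ₋₁ + qₖ₋₂ (with p₋₁=1, p₋₂=0, q₋₁=0, q₋₂=1):
  k=0: a=8, p=8, q=1
  k=1: a=5, p=41, q=5
  k=2: a=4, p=172, q=21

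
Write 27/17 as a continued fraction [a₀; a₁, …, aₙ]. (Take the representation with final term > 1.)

27 = 1×17 + 10
17 = 1×10 + 7
10 = 1×7 + 3
7 = 2×3 + 1
3 = 3×1 + 0  (stop)
So 27/17 = [1; 1, 1, 2, 3].

[1; 1, 1, 2, 3]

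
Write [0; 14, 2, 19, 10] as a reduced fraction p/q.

Fold from the inside: start with 10/1.
  19 + 1/10 = 191/10
  2 + 10/191 = 392/191
  14 + 191/392 = 5679/392
  0 + 392/5679 = 392/5679

392/5679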